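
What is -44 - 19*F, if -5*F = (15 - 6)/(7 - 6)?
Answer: -49/5 ≈ -9.8000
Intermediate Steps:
F = -9/5 (F = -(15 - 6)/(5*(7 - 6)) = -9/(5*1) = -9/5 ≈ -1.8000)
-44 - 19*F = -44 - 19*(-9/5) = -44 + 171/5 = -49/5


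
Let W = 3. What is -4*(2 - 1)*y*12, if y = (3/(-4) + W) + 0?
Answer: -108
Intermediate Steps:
y = 9/4 (y = (3/(-4) + 3) + 0 = (3*(-¼) + 3) + 0 = (-¾ + 3) + 0 = 9/4 + 0 = 9/4 ≈ 2.2500)
-4*(2 - 1)*y*12 = -4*(2 - 1)*9/4*12 = -4*9/4*12 = -9*12 = -108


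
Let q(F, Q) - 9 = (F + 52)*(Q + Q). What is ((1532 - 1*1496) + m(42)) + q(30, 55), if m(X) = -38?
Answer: 9027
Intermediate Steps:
q(F, Q) = 9 + 2*Q*(52 + F) (q(F, Q) = 9 + (F + 52)*(Q + Q) = 9 + (52 + F)*(2*Q) = 9 + 2*Q*(52 + F))
((1532 - 1*1496) + m(42)) + q(30, 55) = ((1532 - 1*1496) - 38) + (9 + 104*55 + 2*30*55) = ((1532 - 1496) - 38) + (9 + 5720 + 3300) = (36 - 38) + 9029 = -2 + 9029 = 9027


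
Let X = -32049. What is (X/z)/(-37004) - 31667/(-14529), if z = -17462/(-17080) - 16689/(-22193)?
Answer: 4157929076324734/1558625711310393 ≈ 2.6677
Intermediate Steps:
z = 336291143/189528220 (z = -17462*(-1/17080) - 16689*(-1/22193) = 8731/8540 + 16689/22193 = 336291143/189528220 ≈ 1.7744)
(X/z)/(-37004) - 31667/(-14529) = -32049/336291143/189528220/(-37004) - 31667/(-14529) = -32049*189528220/336291143*(-1/37004) - 31667*(-1/14529) = -6074189922780/336291143*(-1/37004) + 31667/14529 = 1518547480695/3111029363893 + 31667/14529 = 4157929076324734/1558625711310393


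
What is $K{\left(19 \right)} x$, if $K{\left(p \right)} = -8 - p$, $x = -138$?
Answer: $3726$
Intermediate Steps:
$K{\left(19 \right)} x = \left(-8 - 19\right) \left(-138\right) = \left(-27\right) \left(-138\right) = 3726$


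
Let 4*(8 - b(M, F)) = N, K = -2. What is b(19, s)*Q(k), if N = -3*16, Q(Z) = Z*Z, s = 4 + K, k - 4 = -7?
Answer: 180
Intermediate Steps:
k = -3 (k = 4 - 7 = -3)
s = 2 (s = 4 - 2 = 2)
Q(Z) = Z²
N = -48
b(M, F) = 20 (b(M, F) = 8 - ¼*(-48) = 8 + 12 = 20)
b(19, s)*Q(k) = 20*(-3)² = 20*9 = 180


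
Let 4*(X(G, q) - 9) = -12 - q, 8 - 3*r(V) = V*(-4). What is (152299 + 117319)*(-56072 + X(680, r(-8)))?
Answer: -15115863552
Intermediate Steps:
r(V) = 8/3 + 4*V/3 (r(V) = 8/3 - V*(-4)/3 = 8/3 - (-4)*V/3 = 8/3 + 4*V/3)
X(G, q) = 6 - q/4 (X(G, q) = 9 + (-12 - q)/4 = 9 + (-3 - q/4) = 6 - q/4)
(152299 + 117319)*(-56072 + X(680, r(-8))) = (152299 + 117319)*(-56072 + (6 - (8/3 + (4/3)*(-8))/4)) = 269618*(-56072 + (6 - (8/3 - 32/3)/4)) = 269618*(-56072 + (6 - ¼*(-8))) = 269618*(-56072 + (6 + 2)) = 269618*(-56072 + 8) = 269618*(-56064) = -15115863552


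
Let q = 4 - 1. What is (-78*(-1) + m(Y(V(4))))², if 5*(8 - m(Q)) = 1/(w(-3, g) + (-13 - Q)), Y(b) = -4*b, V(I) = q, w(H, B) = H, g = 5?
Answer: 2961841/400 ≈ 7404.6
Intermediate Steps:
q = 3
V(I) = 3
m(Q) = 8 - 1/(5*(-16 - Q)) (m(Q) = 8 - 1/(5*(-3 + (-13 - Q))) = 8 - 1/(5*(-16 - Q)))
(-78*(-1) + m(Y(V(4))))² = (-78*(-1) + (641 + 40*(-4*3))/(5*(16 - 4*3)))² = (78 + (641 + 40*(-12))/(5*(16 - 12)))² = (78 + (⅕)*(641 - 480)/4)² = (78 + (⅕)*(¼)*161)² = (78 + 161/20)² = (1721/20)² = 2961841/400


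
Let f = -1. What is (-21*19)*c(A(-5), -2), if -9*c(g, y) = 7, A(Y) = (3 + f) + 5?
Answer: 931/3 ≈ 310.33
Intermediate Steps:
A(Y) = 7 (A(Y) = (3 - 1) + 5 = 2 + 5 = 7)
c(g, y) = -7/9 (c(g, y) = -⅑*7 = -7/9)
(-21*19)*c(A(-5), -2) = -21*19*(-7/9) = -399*(-7/9) = 931/3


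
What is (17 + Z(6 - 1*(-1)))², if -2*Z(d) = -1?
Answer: 1225/4 ≈ 306.25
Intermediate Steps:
Z(d) = ½ (Z(d) = -½*(-1) = ½)
(17 + Z(6 - 1*(-1)))² = (17 + ½)² = (35/2)² = 1225/4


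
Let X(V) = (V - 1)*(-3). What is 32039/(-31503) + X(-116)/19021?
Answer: -598356266/599218563 ≈ -0.99856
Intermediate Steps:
X(V) = 3 - 3*V (X(V) = (-1 + V)*(-3) = 3 - 3*V)
32039/(-31503) + X(-116)/19021 = 32039/(-31503) + (3 - 3*(-116))/19021 = 32039*(-1/31503) + (3 + 348)*(1/19021) = -32039/31503 + 351*(1/19021) = -32039/31503 + 351/19021 = -598356266/599218563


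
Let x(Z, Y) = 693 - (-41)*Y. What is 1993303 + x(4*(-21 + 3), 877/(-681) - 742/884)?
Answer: 600170532307/301002 ≈ 1.9939e+6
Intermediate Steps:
x(Z, Y) = 693 + 41*Y
1993303 + x(4*(-21 + 3), 877/(-681) - 742/884) = 1993303 + (693 + 41*(877/(-681) - 742/884)) = 1993303 + (693 + 41*(877*(-1/681) - 742*1/884)) = 1993303 + (693 + 41*(-877/681 - 371/442)) = 1993303 + (693 + 41*(-640285/301002)) = 1993303 + (693 - 26251685/301002) = 1993303 + 182342701/301002 = 600170532307/301002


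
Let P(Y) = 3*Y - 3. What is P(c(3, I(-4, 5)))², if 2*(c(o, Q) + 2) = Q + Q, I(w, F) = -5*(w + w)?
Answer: 12321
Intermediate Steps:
I(w, F) = -10*w
c(o, Q) = -2 + Q (c(o, Q) = -2 + (Q + Q)/2 = -2 + (2*Q)/2 = -2 + Q)
P(Y) = -3 + 3*Y
P(c(3, I(-4, 5)))² = (-3 + 3*(-2 - 10*(-4)))² = (-3 + 3*(-2 + 40))² = (-3 + 3*38)² = (-3 + 114)² = 111² = 12321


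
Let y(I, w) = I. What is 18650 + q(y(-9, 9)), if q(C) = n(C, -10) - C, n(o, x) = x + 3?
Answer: 18652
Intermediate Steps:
n(o, x) = 3 + x
q(C) = -7 - C (q(C) = (3 - 10) - C = -7 - C)
18650 + q(y(-9, 9)) = 18650 + (-7 - 1*(-9)) = 18650 + (-7 + 9) = 18650 + 2 = 18652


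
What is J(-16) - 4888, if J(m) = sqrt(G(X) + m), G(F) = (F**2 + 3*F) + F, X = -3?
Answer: -4888 + I*sqrt(19) ≈ -4888.0 + 4.3589*I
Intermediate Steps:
G(F) = F**2 + 4*F
J(m) = sqrt(-3 + m) (J(m) = sqrt(-3*(4 - 3) + m) = sqrt(-3*1 + m) = sqrt(-3 + m))
J(-16) - 4888 = sqrt(-3 - 16) - 4888 = sqrt(-19) - 4888 = I*sqrt(19) - 4888 = -4888 + I*sqrt(19)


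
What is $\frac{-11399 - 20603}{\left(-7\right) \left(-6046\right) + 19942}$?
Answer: $- \frac{16001}{31132} \approx -0.51397$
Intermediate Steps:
$\frac{-11399 - 20603}{\left(-7\right) \left(-6046\right) + 19942} = - \frac{32002}{42322 + 19942} = - \frac{32002}{62264} = \left(-32002\right) \frac{1}{62264} = - \frac{16001}{31132}$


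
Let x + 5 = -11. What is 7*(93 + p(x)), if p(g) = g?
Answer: 539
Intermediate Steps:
x = -16 (x = -5 - 11 = -16)
7*(93 + p(x)) = 7*(93 - 16) = 7*77 = 539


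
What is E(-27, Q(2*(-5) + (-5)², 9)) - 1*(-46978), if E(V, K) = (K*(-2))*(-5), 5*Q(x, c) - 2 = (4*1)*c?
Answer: 47054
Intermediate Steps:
Q(x, c) = ⅖ + 4*c/5 (Q(x, c) = ⅖ + ((4*1)*c)/5 = ⅖ + (4*c)/5 = ⅖ + 4*c/5)
E(V, K) = 10*K (E(V, K) = -2*K*(-5) = 10*K)
E(-27, Q(2*(-5) + (-5)², 9)) - 1*(-46978) = 10*(⅖ + (⅘)*9) - 1*(-46978) = 10*(⅖ + 36/5) + 46978 = 10*(38/5) + 46978 = 76 + 46978 = 47054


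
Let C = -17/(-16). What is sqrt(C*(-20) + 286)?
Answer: sqrt(1059)/2 ≈ 16.271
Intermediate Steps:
C = 17/16 (C = -17*(-1/16) = 17/16 ≈ 1.0625)
sqrt(C*(-20) + 286) = sqrt((17/16)*(-20) + 286) = sqrt(-85/4 + 286) = sqrt(1059/4) = sqrt(1059)/2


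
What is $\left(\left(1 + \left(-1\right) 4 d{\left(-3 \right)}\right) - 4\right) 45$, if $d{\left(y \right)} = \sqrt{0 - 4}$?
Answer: $-135 - 360 i \approx -135.0 - 360.0 i$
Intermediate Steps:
$d{\left(y \right)} = 2 i$ ($d{\left(y \right)} = \sqrt{-4} = 2 i$)
$\left(\left(1 + \left(-1\right) 4 d{\left(-3 \right)}\right) - 4\right) 45 = \left(\left(1 + \left(-1\right) 4 \cdot 2 i\right) - 4\right) 45 = \left(\left(1 - 4 \cdot 2 i\right) - 4\right) 45 = \left(\left(1 - 8 i\right) - 4\right) 45 = \left(-3 - 8 i\right) 45 = -135 - 360 i$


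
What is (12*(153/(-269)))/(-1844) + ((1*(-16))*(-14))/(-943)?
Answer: -27345179/116940487 ≈ -0.23384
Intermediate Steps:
(12*(153/(-269)))/(-1844) + ((1*(-16))*(-14))/(-943) = (12*(153*(-1/269)))*(-1/1844) - 16*(-14)*(-1/943) = (12*(-153/269))*(-1/1844) + 224*(-1/943) = -1836/269*(-1/1844) - 224/943 = 459/124009 - 224/943 = -27345179/116940487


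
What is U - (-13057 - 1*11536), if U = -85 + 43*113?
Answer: 29367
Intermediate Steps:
U = 4774 (U = -85 + 4859 = 4774)
U - (-13057 - 1*11536) = 4774 - (-13057 - 1*11536) = 4774 - (-13057 - 11536) = 4774 - 1*(-24593) = 4774 + 24593 = 29367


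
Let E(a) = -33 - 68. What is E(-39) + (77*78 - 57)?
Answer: 5848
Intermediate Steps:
E(a) = -101
E(-39) + (77*78 - 57) = -101 + (77*78 - 57) = -101 + (6006 - 57) = -101 + 5949 = 5848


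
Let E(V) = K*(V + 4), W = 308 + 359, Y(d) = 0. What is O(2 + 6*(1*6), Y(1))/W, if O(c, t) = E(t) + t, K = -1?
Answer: -4/667 ≈ -0.0059970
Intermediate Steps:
W = 667
E(V) = -4 - V (E(V) = -(V + 4) = -(4 + V) = -4 - V)
O(c, t) = -4 (O(c, t) = (-4 - t) + t = -4)
O(2 + 6*(1*6), Y(1))/W = -4/667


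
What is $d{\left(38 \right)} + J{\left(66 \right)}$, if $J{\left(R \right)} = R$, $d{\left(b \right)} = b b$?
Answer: $1510$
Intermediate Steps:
$d{\left(b \right)} = b^{2}$
$d{\left(38 \right)} + J{\left(66 \right)} = 38^{2} + 66 = 1444 + 66 = 1510$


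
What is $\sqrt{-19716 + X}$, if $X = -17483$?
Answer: $i \sqrt{37199} \approx 192.87 i$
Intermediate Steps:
$\sqrt{-19716 + X} = \sqrt{-19716 - 17483} = \sqrt{-37199} = i \sqrt{37199}$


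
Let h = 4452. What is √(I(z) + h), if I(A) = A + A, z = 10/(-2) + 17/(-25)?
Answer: 2*√27754/5 ≈ 66.638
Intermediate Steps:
z = -142/25 (z = 10*(-½) + 17*(-1/25) = -5 - 17/25 = -142/25 ≈ -5.6800)
I(A) = 2*A
√(I(z) + h) = √(2*(-142/25) + 4452) = √(-284/25 + 4452) = √(111016/25) = 2*√27754/5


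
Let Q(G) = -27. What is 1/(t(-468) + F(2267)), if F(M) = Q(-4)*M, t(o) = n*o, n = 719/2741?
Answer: -2741/168110361 ≈ -1.6305e-5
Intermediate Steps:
n = 719/2741 (n = 719*(1/2741) = 719/2741 ≈ 0.26231)
t(o) = 719*o/2741
F(M) = -27*M
1/(t(-468) + F(2267)) = 1/((719/2741)*(-468) - 27*2267) = 1/(-336492/2741 - 61209) = 1/(-168110361/2741) = -2741/168110361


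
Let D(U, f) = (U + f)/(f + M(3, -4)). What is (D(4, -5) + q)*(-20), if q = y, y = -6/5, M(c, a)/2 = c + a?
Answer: 148/7 ≈ 21.143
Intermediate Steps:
M(c, a) = 2*a + 2*c (M(c, a) = 2*(c + a) = 2*(a + c) = 2*a + 2*c)
D(U, f) = (U + f)/(-2 + f) (D(U, f) = (U + f)/(f + (2*(-4) + 2*3)) = (U + f)/(f + (-8 + 6)) = (U + f)/(f - 2) = (U + f)/(-2 + f))
y = -6/5 ≈ -1.2000
q = -6/5 ≈ -1.2000
(D(4, -5) + q)*(-20) = ((4 - 5)/(-2 - 5) - 6/5)*(-20) = (-1/(-7) - 6/5)*(-20) = (-⅐*(-1) - 6/5)*(-20) = (⅐ - 6/5)*(-20) = -37/35*(-20) = 148/7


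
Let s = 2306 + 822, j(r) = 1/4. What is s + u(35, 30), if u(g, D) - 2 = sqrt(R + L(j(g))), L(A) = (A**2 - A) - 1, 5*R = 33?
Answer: 3130 + sqrt(2165)/20 ≈ 3132.3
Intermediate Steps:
j(r) = 1/4
R = 33/5 (R = (1/5)*33 = 33/5 ≈ 6.6000)
L(A) = -1 + A**2 - A
s = 3128
u(g, D) = 2 + sqrt(2165)/20 (u(g, D) = 2 + sqrt(33/5 + (-1 + (1/4)**2 - 1*1/4)) = 2 + sqrt(33/5 + (-1 + 1/16 - 1/4)) = 2 + sqrt(33/5 - 19/16) = 2 + sqrt(433/80) = 2 + sqrt(2165)/20)
s + u(35, 30) = 3128 + (2 + sqrt(2165)/20) = 3130 + sqrt(2165)/20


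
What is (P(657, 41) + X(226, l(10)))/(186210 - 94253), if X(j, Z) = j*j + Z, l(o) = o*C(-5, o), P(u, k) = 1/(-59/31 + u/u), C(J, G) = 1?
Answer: 1430377/2574796 ≈ 0.55553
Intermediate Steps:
P(u, k) = -31/28 (P(u, k) = 1/(-59*1/31 + 1) = 1/(-59/31 + 1) = 1/(-28/31) = -31/28)
l(o) = o (l(o) = o*1 = o)
X(j, Z) = Z + j² (X(j, Z) = j² + Z = Z + j²)
(P(657, 41) + X(226, l(10)))/(186210 - 94253) = (-31/28 + (10 + 226²))/(186210 - 94253) = (-31/28 + (10 + 51076))/91957 = (-31/28 + 51086)*(1/91957) = (1430377/28)*(1/91957) = 1430377/2574796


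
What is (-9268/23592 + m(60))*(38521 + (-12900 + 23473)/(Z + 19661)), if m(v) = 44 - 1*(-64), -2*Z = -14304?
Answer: 109255189269897/26357179 ≈ 4.1452e+6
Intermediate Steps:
Z = 7152 (Z = -½*(-14304) = 7152)
m(v) = 108 (m(v) = 44 + 64 = 108)
(-9268/23592 + m(60))*(38521 + (-12900 + 23473)/(Z + 19661)) = (-9268/23592 + 108)*(38521 + (-12900 + 23473)/(7152 + 19661)) = (-9268*1/23592 + 108)*(38521 + 10573/26813) = (-2317/5898 + 108)*(38521 + 10573*(1/26813)) = 634667*(38521 + 10573/26813)/5898 = (634667/5898)*(1032874146/26813) = 109255189269897/26357179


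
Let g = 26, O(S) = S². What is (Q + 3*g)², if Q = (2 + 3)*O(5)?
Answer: 41209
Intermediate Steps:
Q = 125 (Q = (2 + 3)*5² = 5*25 = 125)
(Q + 3*g)² = (125 + 3*26)² = (125 + 78)² = 203² = 41209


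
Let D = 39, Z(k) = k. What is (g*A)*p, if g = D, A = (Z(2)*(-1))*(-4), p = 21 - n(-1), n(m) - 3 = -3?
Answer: 6552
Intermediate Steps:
n(m) = 0 (n(m) = 3 - 3 = 0)
p = 21 (p = 21 - 1*0 = 21 + 0 = 21)
A = 8 (A = (2*(-1))*(-4) = -2*(-4) = 8)
g = 39
(g*A)*p = (39*8)*21 = 312*21 = 6552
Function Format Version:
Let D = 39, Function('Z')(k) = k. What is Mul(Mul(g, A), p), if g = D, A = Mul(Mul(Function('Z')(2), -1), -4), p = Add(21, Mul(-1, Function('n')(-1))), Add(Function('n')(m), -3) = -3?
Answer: 6552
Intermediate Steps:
Function('n')(m) = 0 (Function('n')(m) = Add(3, -3) = 0)
p = 21 (p = Add(21, Mul(-1, 0)) = Add(21, 0) = 21)
A = 8 (A = Mul(Mul(2, -1), -4) = Mul(-2, -4) = 8)
g = 39
Mul(Mul(g, A), p) = Mul(Mul(39, 8), 21) = Mul(312, 21) = 6552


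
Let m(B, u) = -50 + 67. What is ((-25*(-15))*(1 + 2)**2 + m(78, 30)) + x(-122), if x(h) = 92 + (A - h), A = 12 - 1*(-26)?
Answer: 3644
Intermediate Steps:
m(B, u) = 17
A = 38 (A = 12 + 26 = 38)
x(h) = 130 - h (x(h) = 92 + (38 - h) = 130 - h)
((-25*(-15))*(1 + 2)**2 + m(78, 30)) + x(-122) = ((-25*(-15))*(1 + 2)**2 + 17) + (130 - 1*(-122)) = (375*3**2 + 17) + (130 + 122) = (375*9 + 17) + 252 = (3375 + 17) + 252 = 3392 + 252 = 3644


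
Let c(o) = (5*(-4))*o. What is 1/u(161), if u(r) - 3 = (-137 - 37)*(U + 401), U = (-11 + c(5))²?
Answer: -1/2213625 ≈ -4.5175e-7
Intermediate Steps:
c(o) = -20*o
U = 12321 (U = (-11 - 20*5)² = (-11 - 100)² = (-111)² = 12321)
u(r) = -2213625 (u(r) = 3 + (-137 - 37)*(12321 + 401) = 3 - 174*12722 = 3 - 2213628 = -2213625)
1/u(161) = 1/(-2213625) = -1/2213625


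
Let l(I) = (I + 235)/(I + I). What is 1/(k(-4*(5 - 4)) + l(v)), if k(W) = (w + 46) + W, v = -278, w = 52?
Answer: 556/52307 ≈ 0.010630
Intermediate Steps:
l(I) = (235 + I)/(2*I) (l(I) = (235 + I)/((2*I)) = (235 + I)*(1/(2*I)) = (235 + I)/(2*I))
k(W) = 98 + W (k(W) = (52 + 46) + W = 98 + W)
1/(k(-4*(5 - 4)) + l(v)) = 1/((98 - 4*(5 - 4)) + (½)*(235 - 278)/(-278)) = 1/((98 - 4*1) + (½)*(-1/278)*(-43)) = 1/((98 - 4) + 43/556) = 1/(94 + 43/556) = 1/(52307/556) = 556/52307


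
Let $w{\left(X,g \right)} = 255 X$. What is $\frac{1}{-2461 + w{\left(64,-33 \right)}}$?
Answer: $\frac{1}{13859} \approx 7.2155 \cdot 10^{-5}$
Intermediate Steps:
$\frac{1}{-2461 + w{\left(64,-33 \right)}} = \frac{1}{-2461 + 255 \cdot 64} = \frac{1}{-2461 + 16320} = \frac{1}{13859}$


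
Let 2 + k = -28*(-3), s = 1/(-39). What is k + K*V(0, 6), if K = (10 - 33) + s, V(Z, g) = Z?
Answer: 82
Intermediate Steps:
s = -1/39 ≈ -0.025641
k = 82 (k = -2 - 28*(-3) = -2 + 84 = 82)
K = -898/39 (K = (10 - 33) - 1/39 = -23 - 1/39 = -898/39 ≈ -23.026)
k + K*V(0, 6) = 82 - 898/39*0 = 82 + 0 = 82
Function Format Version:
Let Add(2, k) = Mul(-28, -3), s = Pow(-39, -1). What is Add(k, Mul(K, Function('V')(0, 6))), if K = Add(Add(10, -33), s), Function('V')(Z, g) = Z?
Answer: 82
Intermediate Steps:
s = Rational(-1, 39) ≈ -0.025641
k = 82 (k = Add(-2, Mul(-28, -3)) = Add(-2, 84) = 82)
K = Rational(-898, 39) (K = Add(Add(10, -33), Rational(-1, 39)) = Add(-23, Rational(-1, 39)) = Rational(-898, 39) ≈ -23.026)
Add(k, Mul(K, Function('V')(0, 6))) = Add(82, Mul(Rational(-898, 39), 0)) = Add(82, 0) = 82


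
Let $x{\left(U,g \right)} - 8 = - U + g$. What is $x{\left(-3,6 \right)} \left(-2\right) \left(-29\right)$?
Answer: $986$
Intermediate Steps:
$x{\left(U,g \right)} = 8 + g - U$ ($x{\left(U,g \right)} = 8 - \left(U - g\right) = 8 + g - U$)
$x{\left(-3,6 \right)} \left(-2\right) \left(-29\right) = \left(8 + 6 - -3\right) \left(-2\right) \left(-29\right) = \left(8 + 6 + 3\right) \left(-2\right) \left(-29\right) = 17 \left(-2\right) \left(-29\right) = \left(-34\right) \left(-29\right) = 986$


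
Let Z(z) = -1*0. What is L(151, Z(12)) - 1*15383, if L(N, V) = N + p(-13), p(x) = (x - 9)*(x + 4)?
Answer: -15034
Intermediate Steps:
p(x) = (-9 + x)*(4 + x)
Z(z) = 0
L(N, V) = 198 + N (L(N, V) = N + (-36 + (-13)² - 5*(-13)) = N + (-36 + 169 + 65) = N + 198 = 198 + N)
L(151, Z(12)) - 1*15383 = (198 + 151) - 1*15383 = 349 - 15383 = -15034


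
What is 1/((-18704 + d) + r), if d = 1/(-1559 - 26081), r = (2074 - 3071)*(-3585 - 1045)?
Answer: 27640/127072301839 ≈ 2.1751e-7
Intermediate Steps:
r = 4616110 (r = -997*(-4630) = 4616110)
d = -1/27640 (d = 1/(-27640) = -1/27640 ≈ -3.6179e-5)
1/((-18704 + d) + r) = 1/((-18704 - 1/27640) + 4616110) = 1/(-516978561/27640 + 4616110) = 1/(127072301839/27640) = 27640/127072301839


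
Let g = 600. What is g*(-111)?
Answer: -66600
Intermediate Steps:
g*(-111) = 600*(-111) = -66600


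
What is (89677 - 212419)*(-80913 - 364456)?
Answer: 54665481798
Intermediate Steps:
(89677 - 212419)*(-80913 - 364456) = -122742*(-445369) = 54665481798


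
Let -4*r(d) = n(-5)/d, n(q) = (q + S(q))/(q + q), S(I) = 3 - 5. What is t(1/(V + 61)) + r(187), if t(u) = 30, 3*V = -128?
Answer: 224393/7480 ≈ 29.999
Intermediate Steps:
V = -128/3 (V = (1/3)*(-128) = -128/3 ≈ -42.667)
S(I) = -2
n(q) = (-2 + q)/(2*q) (n(q) = (q - 2)/(q + q) = (-2 + q)/((2*q)) = (-2 + q)*(1/(2*q)) = (-2 + q)/(2*q))
r(d) = -7/(40*d) (r(d) = -(1/2)*(-2 - 5)/(-5)/(4*d) = -(1/2)*(-1/5)*(-7)/(4*d) = -7/(40*d))
t(1/(V + 61)) + r(187) = 30 - 7/40/187 = 30 - 7/40*1/187 = 30 - 7/7480 = 224393/7480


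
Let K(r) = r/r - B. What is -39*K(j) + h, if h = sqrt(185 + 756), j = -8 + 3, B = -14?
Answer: -585 + sqrt(941) ≈ -554.32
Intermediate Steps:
j = -5
h = sqrt(941) ≈ 30.676
K(r) = 15 (K(r) = r/r - 1*(-14) = 1 + 14 = 15)
-39*K(j) + h = -39*15 + sqrt(941) = -585 + sqrt(941)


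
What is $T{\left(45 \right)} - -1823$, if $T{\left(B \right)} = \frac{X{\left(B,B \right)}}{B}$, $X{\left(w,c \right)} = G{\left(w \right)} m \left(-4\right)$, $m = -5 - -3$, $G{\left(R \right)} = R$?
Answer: $1831$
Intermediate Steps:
$m = -2$ ($m = -5 + 3 = -2$)
$X{\left(w,c \right)} = 8 w$ ($X{\left(w,c \right)} = w \left(-2\right) \left(-4\right) = - 2 w \left(-4\right) = 8 w$)
$T{\left(B \right)} = 8$ ($T{\left(B \right)} = \frac{8 B}{B} = 8$)
$T{\left(45 \right)} - -1823 = 8 - -1823 = 8 + 1823 = 1831$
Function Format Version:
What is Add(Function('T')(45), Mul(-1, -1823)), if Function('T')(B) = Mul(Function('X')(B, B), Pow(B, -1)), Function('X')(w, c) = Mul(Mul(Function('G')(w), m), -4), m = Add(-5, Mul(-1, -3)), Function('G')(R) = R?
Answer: 1831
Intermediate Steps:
m = -2 (m = Add(-5, 3) = -2)
Function('X')(w, c) = Mul(8, w) (Function('X')(w, c) = Mul(Mul(w, -2), -4) = Mul(Mul(-2, w), -4) = Mul(8, w))
Function('T')(B) = 8 (Function('T')(B) = Mul(Mul(8, B), Pow(B, -1)) = 8)
Add(Function('T')(45), Mul(-1, -1823)) = Add(8, Mul(-1, -1823)) = Add(8, 1823) = 1831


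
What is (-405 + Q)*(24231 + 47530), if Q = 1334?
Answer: 66665969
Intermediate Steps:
(-405 + Q)*(24231 + 47530) = (-405 + 1334)*(24231 + 47530) = 929*71761 = 66665969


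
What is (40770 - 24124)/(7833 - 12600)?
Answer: -2378/681 ≈ -3.4919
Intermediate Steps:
(40770 - 24124)/(7833 - 12600) = 16646/(-4767) = 16646*(-1/4767) = -2378/681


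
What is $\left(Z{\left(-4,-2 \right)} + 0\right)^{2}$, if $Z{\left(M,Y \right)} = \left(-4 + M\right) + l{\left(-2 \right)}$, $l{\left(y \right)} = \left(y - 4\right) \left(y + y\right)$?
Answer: $256$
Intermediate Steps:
$l{\left(y \right)} = 2 y \left(-4 + y\right)$ ($l{\left(y \right)} = \left(-4 + y\right) 2 y = 2 y \left(-4 + y\right)$)
$Z{\left(M,Y \right)} = 20 + M$ ($Z{\left(M,Y \right)} = \left(-4 + M\right) + 2 \left(-2\right) \left(-4 - 2\right) = \left(-4 + M\right) + 2 \left(-2\right) \left(-6\right) = \left(-4 + M\right) + 24 = 20 + M$)
$\left(Z{\left(-4,-2 \right)} + 0\right)^{2} = \left(\left(20 - 4\right) + 0\right)^{2} = \left(16 + 0\right)^{2} = 16^{2} = 256$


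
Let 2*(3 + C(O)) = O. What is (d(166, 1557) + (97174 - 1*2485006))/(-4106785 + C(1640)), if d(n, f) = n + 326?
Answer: 198945/342164 ≈ 0.58143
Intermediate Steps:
d(n, f) = 326 + n
C(O) = -3 + O/2
(d(166, 1557) + (97174 - 1*2485006))/(-4106785 + C(1640)) = ((326 + 166) + (97174 - 1*2485006))/(-4106785 + (-3 + (1/2)*1640)) = (492 + (97174 - 2485006))/(-4106785 + (-3 + 820)) = (492 - 2387832)/(-4106785 + 817) = -2387340/(-4105968) = -2387340*(-1/4105968) = 198945/342164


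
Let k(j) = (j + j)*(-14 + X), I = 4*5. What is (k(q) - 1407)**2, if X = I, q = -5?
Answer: 2152089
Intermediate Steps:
I = 20
X = 20
k(j) = 12*j (k(j) = (j + j)*(-14 + 20) = (2*j)*6 = 12*j)
(k(q) - 1407)**2 = (12*(-5) - 1407)**2 = (-60 - 1407)**2 = (-1467)**2 = 2152089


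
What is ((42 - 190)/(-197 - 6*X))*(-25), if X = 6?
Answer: -3700/233 ≈ -15.880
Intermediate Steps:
((42 - 190)/(-197 - 6*X))*(-25) = ((42 - 190)/(-197 - 6*6))*(-25) = -148/(-197 - 36)*(-25) = -148/(-233)*(-25) = -148*(-1/233)*(-25) = (148/233)*(-25) = -3700/233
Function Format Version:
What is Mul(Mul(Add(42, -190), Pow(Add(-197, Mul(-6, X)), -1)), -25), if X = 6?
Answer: Rational(-3700, 233) ≈ -15.880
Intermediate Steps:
Mul(Mul(Add(42, -190), Pow(Add(-197, Mul(-6, X)), -1)), -25) = Mul(Mul(Add(42, -190), Pow(Add(-197, Mul(-6, 6)), -1)), -25) = Mul(Mul(-148, Pow(Add(-197, -36), -1)), -25) = Mul(Mul(-148, Pow(-233, -1)), -25) = Mul(Mul(-148, Rational(-1, 233)), -25) = Mul(Rational(148, 233), -25) = Rational(-3700, 233)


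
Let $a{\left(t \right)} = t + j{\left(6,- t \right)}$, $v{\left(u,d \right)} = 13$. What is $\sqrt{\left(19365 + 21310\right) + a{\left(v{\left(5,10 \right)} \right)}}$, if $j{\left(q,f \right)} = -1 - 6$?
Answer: $\sqrt{40681} \approx 201.7$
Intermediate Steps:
$j{\left(q,f \right)} = -7$ ($j{\left(q,f \right)} = -1 - 6 = -7$)
$a{\left(t \right)} = -7 + t$ ($a{\left(t \right)} = t - 7 = -7 + t$)
$\sqrt{\left(19365 + 21310\right) + a{\left(v{\left(5,10 \right)} \right)}} = \sqrt{\left(19365 + 21310\right) + \left(-7 + 13\right)} = \sqrt{40675 + 6} = \sqrt{40681}$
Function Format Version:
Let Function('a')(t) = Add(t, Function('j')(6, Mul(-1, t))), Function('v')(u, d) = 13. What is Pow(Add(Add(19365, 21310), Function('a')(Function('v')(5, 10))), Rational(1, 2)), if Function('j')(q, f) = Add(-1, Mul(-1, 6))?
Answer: Pow(40681, Rational(1, 2)) ≈ 201.70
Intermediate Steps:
Function('j')(q, f) = -7 (Function('j')(q, f) = Add(-1, -6) = -7)
Function('a')(t) = Add(-7, t) (Function('a')(t) = Add(t, -7) = Add(-7, t))
Pow(Add(Add(19365, 21310), Function('a')(Function('v')(5, 10))), Rational(1, 2)) = Pow(Add(Add(19365, 21310), Add(-7, 13)), Rational(1, 2)) = Pow(Add(40675, 6), Rational(1, 2)) = Pow(40681, Rational(1, 2))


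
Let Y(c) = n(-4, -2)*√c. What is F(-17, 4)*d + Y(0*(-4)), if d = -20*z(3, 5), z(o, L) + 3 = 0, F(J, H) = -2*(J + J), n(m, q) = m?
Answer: 4080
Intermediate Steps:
F(J, H) = -4*J
z(o, L) = -3 (z(o, L) = -3 + 0 = -3)
Y(c) = -4*√c
d = 60 (d = -20*(-3) = 60)
F(-17, 4)*d + Y(0*(-4)) = -4*(-17)*60 - 4*√(0*(-4)) = 68*60 - 4*√0 = 4080 - 4*0 = 4080 + 0 = 4080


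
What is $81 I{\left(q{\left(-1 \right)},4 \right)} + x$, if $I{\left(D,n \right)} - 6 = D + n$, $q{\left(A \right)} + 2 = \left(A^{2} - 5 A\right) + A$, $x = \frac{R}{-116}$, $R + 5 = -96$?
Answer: $\frac{122249}{116} \approx 1053.9$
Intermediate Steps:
$R = -101$ ($R = -5 - 96 = -101$)
$x = \frac{101}{116}$ ($x = - \frac{101}{-116} = \left(-101\right) \left(- \frac{1}{116}\right) = \frac{101}{116} \approx 0.87069$)
$q{\left(A \right)} = -2 + A^{2} - 4 A$ ($q{\left(A \right)} = -2 + \left(\left(A^{2} - 5 A\right) + A\right) = -2 + \left(A^{2} - 4 A\right) = -2 + A^{2} - 4 A$)
$I{\left(D,n \right)} = 6 + D + n$ ($I{\left(D,n \right)} = 6 + \left(D + n\right) = 6 + D + n$)
$81 I{\left(q{\left(-1 \right)},4 \right)} + x = 81 \left(6 - \left(-2 - 1\right) + 4\right) + \frac{101}{116} = 81 \left(6 + \left(-2 + 1 + 4\right) + 4\right) + \frac{101}{116} = 81 \left(6 + 3 + 4\right) + \frac{101}{116} = 81 \cdot 13 + \frac{101}{116} = 1053 + \frac{101}{116} = \frac{122249}{116}$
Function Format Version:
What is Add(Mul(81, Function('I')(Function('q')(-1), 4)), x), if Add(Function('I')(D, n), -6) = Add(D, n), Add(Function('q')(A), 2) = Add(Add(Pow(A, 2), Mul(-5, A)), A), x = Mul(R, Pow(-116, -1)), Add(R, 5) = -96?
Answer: Rational(122249, 116) ≈ 1053.9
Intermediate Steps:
R = -101 (R = Add(-5, -96) = -101)
x = Rational(101, 116) (x = Mul(-101, Pow(-116, -1)) = Mul(-101, Rational(-1, 116)) = Rational(101, 116) ≈ 0.87069)
Function('q')(A) = Add(-2, Pow(A, 2), Mul(-4, A)) (Function('q')(A) = Add(-2, Add(Add(Pow(A, 2), Mul(-5, A)), A)) = Add(-2, Add(Pow(A, 2), Mul(-4, A))) = Add(-2, Pow(A, 2), Mul(-4, A)))
Function('I')(D, n) = Add(6, D, n) (Function('I')(D, n) = Add(6, Add(D, n)) = Add(6, D, n))
Add(Mul(81, Function('I')(Function('q')(-1), 4)), x) = Add(Mul(81, Add(6, Add(-2, Pow(-1, 2), Mul(-4, -1)), 4)), Rational(101, 116)) = Add(Mul(81, Add(6, Add(-2, 1, 4), 4)), Rational(101, 116)) = Add(Mul(81, Add(6, 3, 4)), Rational(101, 116)) = Add(Mul(81, 13), Rational(101, 116)) = Add(1053, Rational(101, 116)) = Rational(122249, 116)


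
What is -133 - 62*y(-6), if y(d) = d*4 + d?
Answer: 1727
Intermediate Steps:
y(d) = 5*d (y(d) = 4*d + d = 5*d)
-133 - 62*y(-6) = -133 - 310*(-6) = -133 - 62*(-30) = -133 + 1860 = 1727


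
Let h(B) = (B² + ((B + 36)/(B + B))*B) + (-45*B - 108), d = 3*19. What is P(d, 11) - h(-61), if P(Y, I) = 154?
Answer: -12383/2 ≈ -6191.5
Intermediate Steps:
d = 57
h(B) = -90 + B² - 89*B/2 (h(B) = (B² + ((36 + B)/((2*B)))*B) + (-108 - 45*B) = (B² + ((36 + B)*(1/(2*B)))*B) + (-108 - 45*B) = (B² + ((36 + B)/(2*B))*B) + (-108 - 45*B) = (B² + (18 + B/2)) + (-108 - 45*B) = (18 + B² + B/2) + (-108 - 45*B) = -90 + B² - 89*B/2)
P(d, 11) - h(-61) = 154 - (-90 + (-61)² - 89/2*(-61)) = 154 - (-90 + 3721 + 5429/2) = 154 - 1*12691/2 = 154 - 12691/2 = -12383/2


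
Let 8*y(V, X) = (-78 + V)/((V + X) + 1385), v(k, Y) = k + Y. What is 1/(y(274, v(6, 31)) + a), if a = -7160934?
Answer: -3392/24289888079 ≈ -1.3965e-7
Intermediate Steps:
v(k, Y) = Y + k
y(V, X) = (-78 + V)/(8*(1385 + V + X)) (y(V, X) = ((-78 + V)/((V + X) + 1385))/8 = ((-78 + V)/(1385 + V + X))/8 = (-78 + V)/(8*(1385 + V + X)))
1/(y(274, v(6, 31)) + a) = 1/((-78 + 274)/(8*(1385 + 274 + (31 + 6))) - 7160934) = 1/((⅛)*196/(1385 + 274 + 37) - 7160934) = 1/((⅛)*196/1696 - 7160934) = 1/((⅛)*(1/1696)*196 - 7160934) = 1/(49/3392 - 7160934) = 1/(-24289888079/3392) = -3392/24289888079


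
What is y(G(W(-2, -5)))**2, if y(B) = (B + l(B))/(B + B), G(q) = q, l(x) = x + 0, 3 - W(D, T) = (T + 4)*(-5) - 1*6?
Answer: 1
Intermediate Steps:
W(D, T) = 29 + 5*T (W(D, T) = 3 - ((T + 4)*(-5) - 1*6) = 3 - ((4 + T)*(-5) - 6) = 3 - ((-20 - 5*T) - 6) = 3 - (-26 - 5*T) = 3 + (26 + 5*T) = 29 + 5*T)
l(x) = x
y(B) = 1 (y(B) = (B + B)/(B + B) = (2*B)/((2*B)) = (2*B)*(1/(2*B)) = 1)
y(G(W(-2, -5)))**2 = 1**2 = 1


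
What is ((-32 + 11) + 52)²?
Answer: 961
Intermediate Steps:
((-32 + 11) + 52)² = (-21 + 52)² = 31² = 961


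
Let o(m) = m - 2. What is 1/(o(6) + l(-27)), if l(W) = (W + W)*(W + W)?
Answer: 1/2920 ≈ 0.00034247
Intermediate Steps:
o(m) = -2 + m
l(W) = 4*W**2 (l(W) = (2*W)*(2*W) = 4*W**2)
1/(o(6) + l(-27)) = 1/((-2 + 6) + 4*(-27)**2) = 1/(4 + 4*729) = 1/(4 + 2916) = 1/2920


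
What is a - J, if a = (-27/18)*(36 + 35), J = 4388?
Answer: -8989/2 ≈ -4494.5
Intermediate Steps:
a = -213/2 (a = -27*1/18*71 = -3/2*71 = -213/2 ≈ -106.50)
a - J = -213/2 - 1*4388 = -213/2 - 4388 = -8989/2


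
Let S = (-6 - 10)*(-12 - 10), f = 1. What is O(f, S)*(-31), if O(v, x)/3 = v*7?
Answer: -651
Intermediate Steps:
S = 352 (S = -16*(-22) = 352)
O(v, x) = 21*v (O(v, x) = 3*(v*7) = 3*(7*v) = 21*v)
O(f, S)*(-31) = (21*1)*(-31) = 21*(-31) = -651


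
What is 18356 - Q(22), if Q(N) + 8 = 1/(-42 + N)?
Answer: 367281/20 ≈ 18364.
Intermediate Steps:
Q(N) = -8 + 1/(-42 + N)
18356 - Q(22) = 18356 - (337 - 8*22)/(-42 + 22) = 18356 - (337 - 176)/(-20) = 18356 - (-1)*161/20 = 18356 - 1*(-161/20) = 18356 + 161/20 = 367281/20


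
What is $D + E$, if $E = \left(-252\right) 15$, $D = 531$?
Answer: $-3249$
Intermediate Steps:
$E = -3780$
$D + E = 531 - 3780 = -3249$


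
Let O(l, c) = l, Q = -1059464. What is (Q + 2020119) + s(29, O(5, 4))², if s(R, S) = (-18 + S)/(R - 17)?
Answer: 138334489/144 ≈ 9.6066e+5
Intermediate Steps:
s(R, S) = (-18 + S)/(-17 + R)
(Q + 2020119) + s(29, O(5, 4))² = (-1059464 + 2020119) + ((-18 + 5)/(-17 + 29))² = 960655 + (-13/12)² = 960655 + 169/144 = 138334489/144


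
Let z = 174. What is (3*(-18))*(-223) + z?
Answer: 12216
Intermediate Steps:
(3*(-18))*(-223) + z = (3*(-18))*(-223) + 174 = -54*(-223) + 174 = 12042 + 174 = 12216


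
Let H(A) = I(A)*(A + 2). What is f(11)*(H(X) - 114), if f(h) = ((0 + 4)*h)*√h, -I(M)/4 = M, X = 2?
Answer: -6424*√11 ≈ -21306.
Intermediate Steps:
I(M) = -4*M
f(h) = 4*h^(3/2) (f(h) = (4*h)*√h = 4*h^(3/2))
H(A) = -4*A*(2 + A) (H(A) = (-4*A)*(A + 2) = (-4*A)*(2 + A) = -4*A*(2 + A))
f(11)*(H(X) - 114) = (4*11^(3/2))*(-4*2*(2 + 2) - 114) = (4*(11*√11))*(-4*2*4 - 114) = (44*√11)*(-32 - 114) = (44*√11)*(-146) = -6424*√11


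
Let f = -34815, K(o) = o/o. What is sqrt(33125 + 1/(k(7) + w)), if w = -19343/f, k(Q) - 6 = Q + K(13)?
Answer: 2*sqrt(2126617841819705)/506753 ≈ 182.00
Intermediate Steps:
K(o) = 1
k(Q) = 7 + Q (k(Q) = 6 + (Q + 1) = 6 + (1 + Q) = 7 + Q)
w = 19343/34815 (w = -19343/(-34815) = -19343*(-1/34815) = 19343/34815 ≈ 0.55559)
sqrt(33125 + 1/(k(7) + w)) = sqrt(33125 + 1/((7 + 7) + 19343/34815)) = sqrt(33125 + 1/(14 + 19343/34815)) = sqrt(33125 + 1/(506753/34815)) = sqrt(33125 + 34815/506753) = sqrt(16786227940/506753) = 2*sqrt(2126617841819705)/506753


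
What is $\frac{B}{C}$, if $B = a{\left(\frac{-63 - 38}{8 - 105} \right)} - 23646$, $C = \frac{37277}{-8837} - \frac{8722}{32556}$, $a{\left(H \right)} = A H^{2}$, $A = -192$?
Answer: $\frac{32285946573938916}{6071939730667} \approx 5317.2$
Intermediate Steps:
$a{\left(H \right)} = - 192 H^{2}$
$C = - \frac{645333163}{143848686}$ ($C = 37277 \left(- \frac{1}{8837}\right) - \frac{4361}{16278} = - \frac{37277}{8837} - \frac{4361}{16278} = - \frac{645333163}{143848686} \approx -4.4862$)
$B = - \frac{224443806}{9409}$ ($B = - 192 \left(\frac{-63 - 38}{8 - 105}\right)^{2} - 23646 = - 192 \left(- \frac{101}{-97}\right)^{2} - 23646 = - 192 \left(\left(-101\right) \left(- \frac{1}{97}\right)\right)^{2} - 23646 = - 192 \left(\frac{101}{97}\right)^{2} - 23646 = \left(-192\right) \frac{10201}{9409} - 23646 = - \frac{1958592}{9409} - 23646 = - \frac{224443806}{9409} \approx -23854.0$)
$\frac{B}{C} = - \frac{224443806}{9409 \left(- \frac{645333163}{143848686}\right)} = \left(- \frac{224443806}{9409}\right) \left(- \frac{143848686}{645333163}\right) = \frac{32285946573938916}{6071939730667}$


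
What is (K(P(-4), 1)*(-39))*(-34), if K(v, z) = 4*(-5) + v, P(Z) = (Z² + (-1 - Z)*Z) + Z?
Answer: -26520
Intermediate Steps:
P(Z) = Z + Z² + Z*(-1 - Z) (P(Z) = (Z² + Z*(-1 - Z)) + Z = Z + Z² + Z*(-1 - Z))
K(v, z) = -20 + v
(K(P(-4), 1)*(-39))*(-34) = ((-20 + 0)*(-39))*(-34) = -20*(-39)*(-34) = 780*(-34) = -26520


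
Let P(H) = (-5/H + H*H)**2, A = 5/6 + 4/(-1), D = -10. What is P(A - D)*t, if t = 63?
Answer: 32216808967/242064 ≈ 1.3309e+5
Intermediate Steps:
A = -19/6 (A = 5*(1/6) + 4*(-1) = 5/6 - 4 = -19/6 ≈ -3.1667)
P(H) = (H**2 - 5/H)**2 (P(H) = (-5/H + H**2)**2 = (H**2 - 5/H)**2)
P(A - D)*t = ((-5 + (-19/6 - 1*(-10))**3)**2/(-19/6 - 1*(-10))**2)*63 = ((-5 + (-19/6 + 10)**3)**2/(-19/6 + 10)**2)*63 = ((-5 + (41/6)**3)**2/(41/6)**2)*63 = (36*(-5 + 68921/216)**2/1681)*63 = (36*(67841/216)**2/1681)*63 = ((36/1681)*(4602401281/46656))*63 = (4602401281/2178576)*63 = 32216808967/242064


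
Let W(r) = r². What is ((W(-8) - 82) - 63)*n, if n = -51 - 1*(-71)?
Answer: -1620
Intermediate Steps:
n = 20 (n = -51 + 71 = 20)
((W(-8) - 82) - 63)*n = (((-8)² - 82) - 63)*20 = ((64 - 82) - 63)*20 = (-18 - 63)*20 = -81*20 = -1620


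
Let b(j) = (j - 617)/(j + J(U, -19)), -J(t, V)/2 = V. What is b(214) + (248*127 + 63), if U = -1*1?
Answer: 7952465/252 ≈ 31557.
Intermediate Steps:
U = -1
J(t, V) = -2*V
b(j) = (-617 + j)/(38 + j) (b(j) = (j - 617)/(j - 2*(-19)) = (-617 + j)/(j + 38) = (-617 + j)/(38 + j))
b(214) + (248*127 + 63) = (-617 + 214)/(38 + 214) + (248*127 + 63) = -403/252 + (31496 + 63) = (1/252)*(-403) + 31559 = -403/252 + 31559 = 7952465/252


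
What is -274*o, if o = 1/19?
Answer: -274/19 ≈ -14.421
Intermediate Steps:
o = 1/19 ≈ 0.052632
-274*o = -274*1/19 = -274/19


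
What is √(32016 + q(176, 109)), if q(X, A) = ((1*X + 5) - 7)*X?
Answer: 12*√435 ≈ 250.28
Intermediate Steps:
q(X, A) = X*(-2 + X) (q(X, A) = ((X + 5) - 7)*X = ((5 + X) - 7)*X = (-2 + X)*X = X*(-2 + X))
√(32016 + q(176, 109)) = √(32016 + 176*(-2 + 176)) = √(32016 + 176*174) = √(32016 + 30624) = √62640 = 12*√435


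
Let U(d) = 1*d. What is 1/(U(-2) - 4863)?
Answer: -1/4865 ≈ -0.00020555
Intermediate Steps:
U(d) = d
1/(U(-2) - 4863) = 1/(-2 - 4863) = 1/(-4865) = -1/4865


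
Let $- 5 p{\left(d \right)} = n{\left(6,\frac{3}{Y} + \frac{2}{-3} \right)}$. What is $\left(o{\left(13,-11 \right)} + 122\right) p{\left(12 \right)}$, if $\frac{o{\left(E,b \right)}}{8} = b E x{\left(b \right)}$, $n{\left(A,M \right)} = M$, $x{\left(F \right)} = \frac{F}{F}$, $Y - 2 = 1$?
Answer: $\frac{1022}{15} \approx 68.133$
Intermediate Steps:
$Y = 3$ ($Y = 2 + 1 = 3$)
$x{\left(F \right)} = 1$
$p{\left(d \right)} = - \frac{1}{15}$ ($p{\left(d \right)} = - \frac{\frac{3}{3} + \frac{2}{-3}}{5} = - \frac{3 \cdot \frac{1}{3} + 2 \left(- \frac{1}{3}\right)}{5} = - \frac{1 - \frac{2}{3}}{5} = \left(- \frac{1}{5}\right) \frac{1}{3} = - \frac{1}{15}$)
$o{\left(E,b \right)} = 8 E b$ ($o{\left(E,b \right)} = 8 b E 1 = 8 E b 1 = 8 E b$)
$\left(o{\left(13,-11 \right)} + 122\right) p{\left(12 \right)} = \left(8 \cdot 13 \left(-11\right) + 122\right) \left(- \frac{1}{15}\right) = \left(-1144 + 122\right) \left(- \frac{1}{15}\right) = \left(-1022\right) \left(- \frac{1}{15}\right) = \frac{1022}{15}$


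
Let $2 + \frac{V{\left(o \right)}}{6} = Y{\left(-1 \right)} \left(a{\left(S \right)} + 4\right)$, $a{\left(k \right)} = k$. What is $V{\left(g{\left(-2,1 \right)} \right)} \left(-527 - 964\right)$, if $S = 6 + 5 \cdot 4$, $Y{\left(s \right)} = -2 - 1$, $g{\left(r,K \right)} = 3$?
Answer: $823032$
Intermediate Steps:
$Y{\left(s \right)} = -3$
$S = 26$ ($S = 6 + 20 = 26$)
$V{\left(o \right)} = -552$ ($V{\left(o \right)} = -12 + 6 \left(- 3 \left(26 + 4\right)\right) = -12 + 6 \left(\left(-3\right) 30\right) = -12 + 6 \left(-90\right) = -12 - 540 = -552$)
$V{\left(g{\left(-2,1 \right)} \right)} \left(-527 - 964\right) = - 552 \left(-527 - 964\right) = \left(-552\right) \left(-1491\right) = 823032$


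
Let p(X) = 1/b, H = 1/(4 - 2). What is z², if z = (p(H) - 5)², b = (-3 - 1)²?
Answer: 38950081/65536 ≈ 594.33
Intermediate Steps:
b = 16 (b = (-4)² = 16)
H = ½ (H = 1/2 = ½ ≈ 0.50000)
p(X) = 1/16
z = 6241/256 (z = (1/16 - 5)² = (-79/16)² = 6241/256 ≈ 24.379)
z² = (6241/256)² = 38950081/65536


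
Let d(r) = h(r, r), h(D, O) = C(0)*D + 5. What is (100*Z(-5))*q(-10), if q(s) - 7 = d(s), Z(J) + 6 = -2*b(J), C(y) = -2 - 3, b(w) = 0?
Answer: -37200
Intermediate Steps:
C(y) = -5
h(D, O) = 5 - 5*D (h(D, O) = -5*D + 5 = 5 - 5*D)
Z(J) = -6 (Z(J) = -6 - 2*0 = -6 + 0 = -6)
d(r) = 5 - 5*r
q(s) = 12 - 5*s (q(s) = 7 + (5 - 5*s) = 12 - 5*s)
(100*Z(-5))*q(-10) = (100*(-6))*(12 - 5*(-10)) = -600*(12 + 50) = -600*62 = -37200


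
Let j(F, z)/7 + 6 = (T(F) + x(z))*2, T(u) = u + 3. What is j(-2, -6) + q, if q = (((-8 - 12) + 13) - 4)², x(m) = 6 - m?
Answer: 261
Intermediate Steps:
T(u) = 3 + u
j(F, z) = 84 - 14*z + 14*F (j(F, z) = -42 + 7*(((3 + F) + (6 - z))*2) = -42 + 7*((9 + F - z)*2) = -42 + 7*(18 - 2*z + 2*F) = -42 + (126 - 14*z + 14*F) = 84 - 14*z + 14*F)
q = 121 (q = ((-20 + 13) - 4)² = (-7 - 4)² = (-11)² = 121)
j(-2, -6) + q = (84 - 14*(-6) + 14*(-2)) + 121 = (84 + 84 - 28) + 121 = 140 + 121 = 261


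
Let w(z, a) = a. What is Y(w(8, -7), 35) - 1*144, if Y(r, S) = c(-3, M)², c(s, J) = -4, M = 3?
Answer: -128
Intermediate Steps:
Y(r, S) = 16 (Y(r, S) = (-4)² = 16)
Y(w(8, -7), 35) - 1*144 = 16 - 1*144 = 16 - 144 = -128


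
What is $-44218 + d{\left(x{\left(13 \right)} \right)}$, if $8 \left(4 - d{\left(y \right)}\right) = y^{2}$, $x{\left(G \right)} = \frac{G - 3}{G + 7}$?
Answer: $- \frac{1414849}{32} \approx -44214.0$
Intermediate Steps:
$x{\left(G \right)} = \frac{-3 + G}{7 + G}$
$d{\left(y \right)} = 4 - \frac{y^{2}}{8}$
$-44218 + d{\left(x{\left(13 \right)} \right)} = -44218 + \left(4 - \frac{\left(\frac{-3 + 13}{7 + 13}\right)^{2}}{8}\right) = -44218 + \left(4 - \frac{\left(\frac{1}{20} \cdot 10\right)^{2}}{8}\right) = -44218 + \left(4 - \frac{1}{8 \cdot 4}\right) = -44218 + \left(4 - \frac{1}{32}\right) = -44218 + \frac{127}{32} = - \frac{1414849}{32}$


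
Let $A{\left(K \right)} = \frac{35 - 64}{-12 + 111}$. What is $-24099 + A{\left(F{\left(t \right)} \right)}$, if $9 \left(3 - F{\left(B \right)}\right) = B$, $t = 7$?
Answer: $- \frac{2385830}{99} \approx -24099.0$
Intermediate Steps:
$F{\left(B \right)} = 3 - \frac{B}{9}$
$A{\left(K \right)} = - \frac{29}{99}$
$-24099 + A{\left(F{\left(t \right)} \right)} = -24099 - \frac{29}{99} = - \frac{2385830}{99}$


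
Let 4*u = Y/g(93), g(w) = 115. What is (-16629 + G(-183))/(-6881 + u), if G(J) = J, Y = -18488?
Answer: 1933380/795937 ≈ 2.4291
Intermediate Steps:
u = -4622/115 (u = (-18488/115)/4 = (-18488*1/115)/4 = (¼)*(-18488/115) = -4622/115 ≈ -40.191)
(-16629 + G(-183))/(-6881 + u) = (-16629 - 183)/(-6881 - 4622/115) = -16812/(-795937/115) = -16812*(-115/795937) = 1933380/795937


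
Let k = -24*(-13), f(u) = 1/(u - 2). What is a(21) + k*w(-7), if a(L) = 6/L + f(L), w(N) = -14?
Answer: -580899/133 ≈ -4367.7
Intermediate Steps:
f(u) = 1/(-2 + u)
k = 312
a(L) = 1/(-2 + L) + 6/L (a(L) = 6/L + 1/(-2 + L) = 1/(-2 + L) + 6/L)
a(21) + k*w(-7) = (-12 + 7*21)/(21*(-2 + 21)) + 312*(-14) = (1/21)*(-12 + 147)/19 - 4368 = (1/21)*(1/19)*135 - 4368 = 45/133 - 4368 = -580899/133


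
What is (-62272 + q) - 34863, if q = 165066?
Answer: 67931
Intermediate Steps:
(-62272 + q) - 34863 = (-62272 + 165066) - 34863 = 102794 - 34863 = 67931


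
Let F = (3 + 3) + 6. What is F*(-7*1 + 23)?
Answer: 192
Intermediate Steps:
F = 12 (F = 6 + 6 = 12)
F*(-7*1 + 23) = 12*(-7*1 + 23) = 12*(-7 + 23) = 12*16 = 192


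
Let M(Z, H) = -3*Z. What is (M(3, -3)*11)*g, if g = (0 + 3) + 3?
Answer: -594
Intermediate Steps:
g = 6 (g = 3 + 3 = 6)
(M(3, -3)*11)*g = (-3*3*11)*6 = -9*11*6 = -99*6 = -594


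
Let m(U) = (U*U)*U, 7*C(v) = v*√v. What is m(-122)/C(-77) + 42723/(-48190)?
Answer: -42723/48190 - 1815848*I*√77/847 ≈ -0.88655 - 18812.0*I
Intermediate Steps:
C(v) = v^(3/2)/7 (C(v) = (v*√v)/7 = v^(3/2)/7)
m(U) = U³ (m(U) = U²*U = U³)
m(-122)/C(-77) + 42723/(-48190) = (-122)³/(((-77)^(3/2)/7)) + 42723/(-48190) = -1815848*I*√77/847 + 42723*(-1/48190) = -1815848*I*√77/847 - 42723/48190 = -42723/48190 - 1815848*I*√77/847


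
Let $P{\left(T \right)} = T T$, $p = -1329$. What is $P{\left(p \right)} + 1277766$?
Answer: $3044007$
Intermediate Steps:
$P{\left(T \right)} = T^{2}$
$P{\left(p \right)} + 1277766 = \left(-1329\right)^{2} + 1277766 = 1766241 + 1277766 = 3044007$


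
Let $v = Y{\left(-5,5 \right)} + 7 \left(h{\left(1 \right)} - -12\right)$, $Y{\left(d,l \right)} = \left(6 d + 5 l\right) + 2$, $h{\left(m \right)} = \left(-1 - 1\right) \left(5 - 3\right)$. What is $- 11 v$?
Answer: $-583$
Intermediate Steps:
$h{\left(m \right)} = -4$ ($h{\left(m \right)} = \left(-2\right) 2 = -4$)
$Y{\left(d,l \right)} = 2 + 5 l + 6 d$ ($Y{\left(d,l \right)} = \left(5 l + 6 d\right) + 2 = 2 + 5 l + 6 d$)
$v = 53$ ($v = \left(2 + 5 \cdot 5 + 6 \left(-5\right)\right) + 7 \left(-4 - -12\right) = \left(2 + 25 - 30\right) + 7 \left(-4 + 12\right) = -3 + 7 \cdot 8 = -3 + 56 = 53$)
$- 11 v = \left(-11\right) 53 = -583$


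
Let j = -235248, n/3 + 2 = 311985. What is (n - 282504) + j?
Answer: 418197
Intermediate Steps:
n = 935949 (n = -6 + 3*311985 = -6 + 935955 = 935949)
(n - 282504) + j = (935949 - 282504) - 235248 = 653445 - 235248 = 418197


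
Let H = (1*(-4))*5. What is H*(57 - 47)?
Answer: -200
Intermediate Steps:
H = -20 (H = -4*5 = -20)
H*(57 - 47) = -20*(57 - 47) = -20*10 = -200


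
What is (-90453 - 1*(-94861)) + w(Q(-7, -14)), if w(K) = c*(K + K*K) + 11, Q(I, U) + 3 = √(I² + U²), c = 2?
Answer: 4921 - 70*√5 ≈ 4764.5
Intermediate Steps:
Q(I, U) = -3 + √(I² + U²)
w(K) = 11 + 2*K + 2*K² (w(K) = 2*(K + K*K) + 11 = 2*(K + K²) + 11 = (2*K + 2*K²) + 11 = 11 + 2*K + 2*K²)
(-90453 - 1*(-94861)) + w(Q(-7, -14)) = (-90453 - 1*(-94861)) + (11 + 2*(-3 + √((-7)² + (-14)²)) + 2*(-3 + √((-7)² + (-14)²))²) = (-90453 + 94861) + (11 + 2*(-3 + √(49 + 196)) + 2*(-3 + √(49 + 196))²) = 4408 + (11 + 2*(-3 + √245) + 2*(-3 + √245)²) = 4408 + (11 + 2*(-3 + 7*√5) + 2*(-3 + 7*√5)²) = 4408 + (11 + (-6 + 14*√5) + 2*(-3 + 7*√5)²) = 4408 + (5 + 2*(-3 + 7*√5)² + 14*√5) = 4413 + 2*(-3 + 7*√5)² + 14*√5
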